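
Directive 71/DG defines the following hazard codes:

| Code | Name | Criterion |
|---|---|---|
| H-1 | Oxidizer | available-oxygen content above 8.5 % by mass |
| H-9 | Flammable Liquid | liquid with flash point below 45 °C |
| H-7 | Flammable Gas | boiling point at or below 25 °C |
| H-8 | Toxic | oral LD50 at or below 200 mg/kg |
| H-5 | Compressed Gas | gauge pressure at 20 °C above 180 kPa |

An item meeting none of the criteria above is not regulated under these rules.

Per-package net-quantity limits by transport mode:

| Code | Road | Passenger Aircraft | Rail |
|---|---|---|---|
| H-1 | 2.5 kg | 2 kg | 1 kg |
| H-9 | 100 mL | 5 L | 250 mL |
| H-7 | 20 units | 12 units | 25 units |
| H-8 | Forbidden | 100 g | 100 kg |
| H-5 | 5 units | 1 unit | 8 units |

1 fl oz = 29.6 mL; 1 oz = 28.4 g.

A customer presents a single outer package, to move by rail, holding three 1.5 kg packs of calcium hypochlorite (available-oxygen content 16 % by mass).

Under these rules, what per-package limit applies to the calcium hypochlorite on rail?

1 kg

Available-oxygen content 16 % by mass meets the Code H-1 criterion (Oxidizer), so the calcium hypochlorite is Code H-1.
The rail limit for Code H-1 is 1 kg.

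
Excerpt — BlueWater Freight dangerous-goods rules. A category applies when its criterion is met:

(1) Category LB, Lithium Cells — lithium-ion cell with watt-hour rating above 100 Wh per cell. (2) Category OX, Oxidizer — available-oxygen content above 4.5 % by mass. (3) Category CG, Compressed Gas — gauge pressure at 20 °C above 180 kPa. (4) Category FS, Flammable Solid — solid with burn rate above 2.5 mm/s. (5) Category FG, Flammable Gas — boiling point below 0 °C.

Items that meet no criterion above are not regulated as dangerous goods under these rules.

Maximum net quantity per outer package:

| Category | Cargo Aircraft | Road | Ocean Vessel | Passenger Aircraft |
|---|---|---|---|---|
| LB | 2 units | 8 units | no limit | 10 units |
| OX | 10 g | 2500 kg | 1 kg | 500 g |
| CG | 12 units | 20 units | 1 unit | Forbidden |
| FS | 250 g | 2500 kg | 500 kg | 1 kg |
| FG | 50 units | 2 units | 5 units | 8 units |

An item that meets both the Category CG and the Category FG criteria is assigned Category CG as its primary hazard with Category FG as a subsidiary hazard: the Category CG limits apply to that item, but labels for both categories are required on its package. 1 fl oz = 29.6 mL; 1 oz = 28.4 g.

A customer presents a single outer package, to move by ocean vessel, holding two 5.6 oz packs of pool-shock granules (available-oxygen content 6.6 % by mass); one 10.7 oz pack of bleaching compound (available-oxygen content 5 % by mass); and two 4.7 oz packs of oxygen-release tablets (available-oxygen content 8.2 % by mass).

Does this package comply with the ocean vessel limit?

With available-oxygen content 6.6 % by mass (> 4.5 % by mass), the pool-shock granules fall in Category OX.
Available-oxygen content 5 % by mass meets the Category OX criterion (Oxidizer), so the bleaching compound is Category OX.
With available-oxygen content 8.2 % by mass (> 4.5 % by mass), the oxygen-release tablets fall in Category OX.
Total Category OX: (two 5.6 oz packs = 318.08 g) + (one 10.7 oz pack = 303.88 g) + (two 4.7 oz packs = 266.96 g) = 888.92 g.
888.92 g is within the ocean vessel limit of 1 kg for Category OX.

Yes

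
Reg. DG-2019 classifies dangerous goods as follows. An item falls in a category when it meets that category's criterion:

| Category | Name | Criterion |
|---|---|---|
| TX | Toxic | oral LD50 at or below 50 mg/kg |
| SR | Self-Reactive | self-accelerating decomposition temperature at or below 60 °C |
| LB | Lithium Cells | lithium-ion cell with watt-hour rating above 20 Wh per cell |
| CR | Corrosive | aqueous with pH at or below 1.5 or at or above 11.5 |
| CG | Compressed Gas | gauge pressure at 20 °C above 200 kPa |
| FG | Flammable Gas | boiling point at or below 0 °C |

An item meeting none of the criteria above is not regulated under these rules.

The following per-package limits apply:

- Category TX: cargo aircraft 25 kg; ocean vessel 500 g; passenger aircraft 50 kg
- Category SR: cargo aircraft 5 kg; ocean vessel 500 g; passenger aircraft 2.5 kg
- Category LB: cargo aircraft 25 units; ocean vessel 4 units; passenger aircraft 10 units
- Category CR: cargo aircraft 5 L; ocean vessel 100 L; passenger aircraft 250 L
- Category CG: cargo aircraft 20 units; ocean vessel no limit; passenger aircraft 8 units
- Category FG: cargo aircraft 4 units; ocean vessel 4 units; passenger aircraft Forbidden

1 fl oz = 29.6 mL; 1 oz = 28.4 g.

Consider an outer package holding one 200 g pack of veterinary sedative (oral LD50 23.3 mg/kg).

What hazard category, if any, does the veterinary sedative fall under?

The veterinary sedative has oral LD50 23.3 mg/kg, which is ≤ 50 mg/kg, so it is Category TX (Toxic).

Category TX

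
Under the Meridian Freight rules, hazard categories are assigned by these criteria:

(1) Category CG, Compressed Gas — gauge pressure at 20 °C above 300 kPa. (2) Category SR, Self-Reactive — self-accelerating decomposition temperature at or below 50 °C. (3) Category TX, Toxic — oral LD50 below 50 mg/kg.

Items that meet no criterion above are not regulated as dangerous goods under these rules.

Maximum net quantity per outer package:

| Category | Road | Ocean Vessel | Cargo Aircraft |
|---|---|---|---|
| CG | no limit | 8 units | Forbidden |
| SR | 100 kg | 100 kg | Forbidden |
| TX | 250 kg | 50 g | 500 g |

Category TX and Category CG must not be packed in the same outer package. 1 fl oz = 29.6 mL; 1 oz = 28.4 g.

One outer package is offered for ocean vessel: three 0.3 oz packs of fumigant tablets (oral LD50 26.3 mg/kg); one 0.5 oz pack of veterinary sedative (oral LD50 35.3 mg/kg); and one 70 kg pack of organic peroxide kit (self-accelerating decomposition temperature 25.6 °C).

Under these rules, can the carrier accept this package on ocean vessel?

Yes

Oral LD50 26.3 mg/kg meets the Category TX criterion (Toxic), so the fumigant tablets are Category TX.
Veterinary sedative: oral LD50 35.3 mg/kg < 50 mg/kg → Category TX (Toxic).
Self-accelerating decomposition temperature 25.6 °C meets the Category SR criterion (Self-Reactive), so the organic peroxide kit is Category SR.
Total Category TX: (three 0.3 oz packs = 25.56 g) + (one 0.5 oz pack = 14.2 g) = 39.76 g.
That is within the Category TX ocean vessel limit of 50 g.
Category SR quantity: 70 kg.
70 kg is within the ocean vessel limit of 100 kg for Category SR.
The segregation rule (Category TX with Category CG) does not apply to Category TX with Category SR.
Every hazard category is within its ocean vessel limit and no segregation rule is violated.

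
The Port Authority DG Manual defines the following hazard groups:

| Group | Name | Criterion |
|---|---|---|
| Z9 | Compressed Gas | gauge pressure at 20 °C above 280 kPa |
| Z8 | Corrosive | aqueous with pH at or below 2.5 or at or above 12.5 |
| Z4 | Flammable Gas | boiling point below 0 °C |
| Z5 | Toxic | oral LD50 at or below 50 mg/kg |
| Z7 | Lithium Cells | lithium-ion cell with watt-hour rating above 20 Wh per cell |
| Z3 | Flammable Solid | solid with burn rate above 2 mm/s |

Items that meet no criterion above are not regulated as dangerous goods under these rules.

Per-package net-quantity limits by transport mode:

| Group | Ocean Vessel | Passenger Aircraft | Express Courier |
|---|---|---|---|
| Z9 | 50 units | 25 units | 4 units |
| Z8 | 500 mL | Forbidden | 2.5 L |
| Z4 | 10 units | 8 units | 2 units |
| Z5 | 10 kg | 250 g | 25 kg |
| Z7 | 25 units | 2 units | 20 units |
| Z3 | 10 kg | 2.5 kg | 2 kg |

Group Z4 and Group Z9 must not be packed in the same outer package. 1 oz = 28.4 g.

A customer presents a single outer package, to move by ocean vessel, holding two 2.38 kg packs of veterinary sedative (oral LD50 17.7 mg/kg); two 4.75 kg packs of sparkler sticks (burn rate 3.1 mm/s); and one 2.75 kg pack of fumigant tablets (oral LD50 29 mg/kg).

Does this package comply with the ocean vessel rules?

The veterinary sedative has oral LD50 17.7 mg/kg, which is ≤ 50 mg/kg, so it is Group Z5 (Toxic).
Burn rate 3.1 mm/s meets the Group Z3 criterion (Flammable Solid), so the sparkler sticks are Group Z3.
Fumigant tablets: oral LD50 29 mg/kg ≤ 50 mg/kg → Group Z5 (Toxic).
Total Group Z5: (two 2.38 kg packs = 4.76 kg) + 2.75 kg = 7.51 kg.
7.51 kg is within the ocean vessel limit of 10 kg for Group Z5.
Group Z3 quantity: two 4.75 kg packs = 9.5 kg.
9.5 kg is within the ocean vessel limit of 10 kg for Group Z3.
The segregation rule (Group Z4 with Group Z9) does not apply to Group Z5 with Group Z3.
Every hazard group is within its ocean vessel limit and no segregation rule is violated.

Yes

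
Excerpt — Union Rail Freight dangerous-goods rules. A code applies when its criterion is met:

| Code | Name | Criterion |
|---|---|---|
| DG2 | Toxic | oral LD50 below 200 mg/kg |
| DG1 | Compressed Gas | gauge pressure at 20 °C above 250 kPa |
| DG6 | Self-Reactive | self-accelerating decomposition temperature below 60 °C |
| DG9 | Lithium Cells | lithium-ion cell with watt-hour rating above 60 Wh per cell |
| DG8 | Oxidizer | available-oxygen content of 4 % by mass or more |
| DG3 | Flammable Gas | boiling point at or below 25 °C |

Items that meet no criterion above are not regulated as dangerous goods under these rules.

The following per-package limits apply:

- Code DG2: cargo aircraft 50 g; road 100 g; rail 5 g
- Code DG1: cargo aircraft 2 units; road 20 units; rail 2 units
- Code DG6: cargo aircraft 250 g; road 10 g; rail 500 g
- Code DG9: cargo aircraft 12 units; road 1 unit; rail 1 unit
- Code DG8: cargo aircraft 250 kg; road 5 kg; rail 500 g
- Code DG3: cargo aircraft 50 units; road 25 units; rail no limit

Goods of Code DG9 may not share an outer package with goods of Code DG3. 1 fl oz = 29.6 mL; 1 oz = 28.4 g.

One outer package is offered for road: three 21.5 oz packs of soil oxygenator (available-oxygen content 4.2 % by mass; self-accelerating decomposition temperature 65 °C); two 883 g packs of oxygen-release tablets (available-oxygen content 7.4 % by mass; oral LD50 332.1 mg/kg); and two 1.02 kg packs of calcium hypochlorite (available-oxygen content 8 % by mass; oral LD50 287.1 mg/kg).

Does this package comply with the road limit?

No

Soil oxygenator: available-oxygen content 4.2 % by mass ≥ 4 % by mass → Code DG8 (Oxidizer).
With available-oxygen content 7.4 % by mass (≥ 4 % by mass), the oxygen-release tablets fall in Code DG8.
Calcium hypochlorite: available-oxygen content 8 % by mass ≥ 4 % by mass → Code DG8 (Oxidizer).
Code DG8 net quantity: (three 21.5 oz packs = 1831.8 g) + (two 883 g packs = 1.766 kg) + (two 1.02 kg packs = 2.04 kg) = 5637.8 g.
That exceeds the Code DG8 road limit of 5 kg.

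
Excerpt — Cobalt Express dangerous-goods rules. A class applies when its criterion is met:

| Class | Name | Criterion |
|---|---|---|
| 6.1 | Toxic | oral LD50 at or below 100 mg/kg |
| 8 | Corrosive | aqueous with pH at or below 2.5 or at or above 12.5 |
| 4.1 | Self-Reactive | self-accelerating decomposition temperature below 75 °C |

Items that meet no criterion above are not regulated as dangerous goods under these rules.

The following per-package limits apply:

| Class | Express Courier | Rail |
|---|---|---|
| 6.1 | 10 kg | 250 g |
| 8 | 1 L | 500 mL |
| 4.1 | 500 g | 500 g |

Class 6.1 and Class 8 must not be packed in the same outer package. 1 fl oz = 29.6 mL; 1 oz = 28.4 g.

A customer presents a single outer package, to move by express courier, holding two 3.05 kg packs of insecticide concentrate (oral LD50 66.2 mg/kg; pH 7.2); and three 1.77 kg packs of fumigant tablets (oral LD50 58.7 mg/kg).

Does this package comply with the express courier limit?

With oral LD50 66.2 mg/kg (≤ 100 mg/kg), the insecticide concentrate falls in Class 6.1.
With oral LD50 58.7 mg/kg (≤ 100 mg/kg), the fumigant tablets fall in Class 6.1.
Class 6.1 net quantity: (two 3.05 kg packs = 6.1 kg) + (three 1.77 kg packs = 5.31 kg) = 11.41 kg.
11.41 kg > 10 kg (express courier limit, Class 6.1) — over the limit.

No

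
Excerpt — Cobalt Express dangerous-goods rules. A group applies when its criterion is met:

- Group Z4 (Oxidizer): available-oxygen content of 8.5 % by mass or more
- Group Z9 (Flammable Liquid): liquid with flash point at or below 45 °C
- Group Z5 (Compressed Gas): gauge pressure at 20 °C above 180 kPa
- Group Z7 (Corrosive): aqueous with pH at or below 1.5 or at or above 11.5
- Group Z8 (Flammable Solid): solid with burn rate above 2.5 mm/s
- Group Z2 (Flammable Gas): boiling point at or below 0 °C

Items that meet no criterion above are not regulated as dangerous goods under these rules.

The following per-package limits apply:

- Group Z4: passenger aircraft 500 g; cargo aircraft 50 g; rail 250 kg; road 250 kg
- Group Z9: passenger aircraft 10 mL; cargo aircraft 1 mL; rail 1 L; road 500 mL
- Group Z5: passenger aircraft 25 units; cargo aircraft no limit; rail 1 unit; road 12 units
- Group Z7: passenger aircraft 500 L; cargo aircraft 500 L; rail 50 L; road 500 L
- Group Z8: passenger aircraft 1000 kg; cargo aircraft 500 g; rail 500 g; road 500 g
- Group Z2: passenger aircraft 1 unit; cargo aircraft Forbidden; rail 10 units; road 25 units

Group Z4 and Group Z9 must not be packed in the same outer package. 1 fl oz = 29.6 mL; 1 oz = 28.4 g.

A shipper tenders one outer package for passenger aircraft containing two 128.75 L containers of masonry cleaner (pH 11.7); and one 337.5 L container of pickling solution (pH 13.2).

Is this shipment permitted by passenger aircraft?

No

The masonry cleaner has pH 11.7, which is ≥ 11.5, so it is Group Z7 (Corrosive).
Pickling solution: pH 13.2 ≥ 11.5 → Group Z7 (Corrosive).
Group Z7 net quantity: (two 128.75 L containers = 257.5 L) + 337.5 L = 595 L.
That exceeds the Group Z7 passenger aircraft limit of 500 L.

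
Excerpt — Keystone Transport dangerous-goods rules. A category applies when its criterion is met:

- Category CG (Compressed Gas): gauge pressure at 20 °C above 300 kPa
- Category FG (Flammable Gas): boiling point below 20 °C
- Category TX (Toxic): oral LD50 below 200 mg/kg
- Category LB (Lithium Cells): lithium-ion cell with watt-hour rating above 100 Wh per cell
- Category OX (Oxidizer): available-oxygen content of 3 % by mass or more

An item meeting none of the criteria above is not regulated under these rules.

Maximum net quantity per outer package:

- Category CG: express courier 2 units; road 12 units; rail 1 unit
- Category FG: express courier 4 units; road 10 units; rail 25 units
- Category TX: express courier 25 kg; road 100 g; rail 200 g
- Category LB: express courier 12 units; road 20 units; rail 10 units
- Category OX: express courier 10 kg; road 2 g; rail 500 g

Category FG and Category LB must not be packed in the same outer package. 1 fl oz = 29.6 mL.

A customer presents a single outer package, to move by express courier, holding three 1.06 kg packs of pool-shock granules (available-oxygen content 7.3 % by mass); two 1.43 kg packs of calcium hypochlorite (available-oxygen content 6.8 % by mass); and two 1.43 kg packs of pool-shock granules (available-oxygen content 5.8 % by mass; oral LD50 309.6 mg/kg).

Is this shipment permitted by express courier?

Yes

The pool-shock granules have available-oxygen content 7.3 % by mass, which is ≥ 3 % by mass, so they are Category OX (Oxidizer).
The calcium hypochlorite has available-oxygen content 6.8 % by mass, which is ≥ 3 % by mass, so it is Category OX (Oxidizer).
Available-oxygen content 5.8 % by mass meets the Category OX criterion (Oxidizer), so the pool-shock granules are Category OX.
Category OX net quantity: (three 1.06 kg packs = 3.18 kg) + (two 1.43 kg packs = 2.86 kg) + (two 1.43 kg packs = 2.86 kg) = 8.9 kg.
That is within the Category OX express courier limit of 10 kg.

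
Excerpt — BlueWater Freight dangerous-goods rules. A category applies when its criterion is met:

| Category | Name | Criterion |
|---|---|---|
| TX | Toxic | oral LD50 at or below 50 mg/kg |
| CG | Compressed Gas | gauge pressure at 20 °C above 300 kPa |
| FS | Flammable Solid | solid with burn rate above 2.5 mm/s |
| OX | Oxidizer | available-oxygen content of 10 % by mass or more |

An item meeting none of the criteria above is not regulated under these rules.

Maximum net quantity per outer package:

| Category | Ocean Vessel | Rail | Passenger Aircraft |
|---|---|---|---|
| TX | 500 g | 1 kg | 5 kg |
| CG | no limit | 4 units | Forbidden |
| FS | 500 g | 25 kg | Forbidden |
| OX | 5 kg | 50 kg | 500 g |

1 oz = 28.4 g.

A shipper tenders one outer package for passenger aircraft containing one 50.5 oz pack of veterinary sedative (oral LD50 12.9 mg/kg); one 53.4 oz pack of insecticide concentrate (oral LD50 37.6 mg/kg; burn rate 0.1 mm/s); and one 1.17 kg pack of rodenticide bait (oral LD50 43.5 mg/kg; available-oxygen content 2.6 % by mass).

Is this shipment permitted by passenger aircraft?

Yes

The veterinary sedative has oral LD50 12.9 mg/kg, which is ≤ 50 mg/kg, so it is Category TX (Toxic).
Insecticide concentrate: oral LD50 37.6 mg/kg ≤ 50 mg/kg → Category TX (Toxic).
Rodenticide bait: oral LD50 43.5 mg/kg ≤ 50 mg/kg → Category TX (Toxic).
Category TX net quantity: (one 50.5 oz pack = 1434.2 g) + (one 53.4 oz pack = 1516.56 g) + 1.17 kg = 4120.76 g.
4120.76 g ≤ 5 kg (passenger aircraft limit, Category TX) — within limit.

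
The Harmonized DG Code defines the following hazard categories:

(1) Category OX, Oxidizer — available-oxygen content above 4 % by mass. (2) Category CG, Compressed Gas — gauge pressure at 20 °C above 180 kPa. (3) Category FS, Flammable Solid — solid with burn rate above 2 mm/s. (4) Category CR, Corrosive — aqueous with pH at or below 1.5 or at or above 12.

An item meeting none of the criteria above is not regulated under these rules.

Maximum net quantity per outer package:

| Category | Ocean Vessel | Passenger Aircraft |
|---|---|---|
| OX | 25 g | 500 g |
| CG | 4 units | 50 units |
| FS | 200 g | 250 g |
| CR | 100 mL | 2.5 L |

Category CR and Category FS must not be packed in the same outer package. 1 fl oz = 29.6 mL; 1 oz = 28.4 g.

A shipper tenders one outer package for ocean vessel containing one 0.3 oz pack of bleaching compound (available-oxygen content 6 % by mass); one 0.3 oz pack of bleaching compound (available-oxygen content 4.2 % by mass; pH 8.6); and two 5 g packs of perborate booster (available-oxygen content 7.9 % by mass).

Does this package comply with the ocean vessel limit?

The bleaching compound has available-oxygen content 6 % by mass, which is > 4 % by mass, so it is Category OX (Oxidizer).
The bleaching compound has available-oxygen content 4.2 % by mass, which is > 4 % by mass, so it is Category OX (Oxidizer).
The perborate booster has available-oxygen content 7.9 % by mass, which is > 4 % by mass, so it is Category OX (Oxidizer).
Category OX net quantity: (one 0.3 oz pack = 8.52 g) + (one 0.3 oz pack = 8.52 g) + (two 5 g packs = 10 g) = 27.04 g.
27.04 g exceeds the ocean vessel limit of 25 g for Category OX.

No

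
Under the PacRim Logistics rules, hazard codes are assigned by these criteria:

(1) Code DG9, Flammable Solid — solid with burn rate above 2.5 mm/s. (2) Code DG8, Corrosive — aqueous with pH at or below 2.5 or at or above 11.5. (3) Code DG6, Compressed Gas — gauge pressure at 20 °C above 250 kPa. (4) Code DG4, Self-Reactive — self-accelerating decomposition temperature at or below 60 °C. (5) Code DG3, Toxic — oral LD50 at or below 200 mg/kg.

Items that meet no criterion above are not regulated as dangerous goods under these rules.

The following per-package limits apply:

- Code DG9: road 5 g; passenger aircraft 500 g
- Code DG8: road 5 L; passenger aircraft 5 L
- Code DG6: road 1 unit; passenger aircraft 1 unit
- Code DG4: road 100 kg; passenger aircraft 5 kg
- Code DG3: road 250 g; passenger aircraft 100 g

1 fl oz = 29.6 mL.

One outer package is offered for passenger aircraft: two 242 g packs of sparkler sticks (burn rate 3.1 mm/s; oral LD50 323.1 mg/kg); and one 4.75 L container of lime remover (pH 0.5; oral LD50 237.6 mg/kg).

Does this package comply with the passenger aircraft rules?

The sparkler sticks have burn rate 3.1 mm/s, which is > 2.5 mm/s, so they are Code DG9 (Flammable Solid).
Lime remover: pH 0.5 ≤ 2.5 → Code DG8 (Corrosive).
Code DG9 quantity: two 242 g packs = 484 g.
484 g ≤ 500 g (passenger aircraft limit, Code DG9) — within limit.
Code DG8 quantity: 4.75 L.
4.75 L is within the passenger aircraft limit of 5 L for Code DG8.
Every hazard code is within its passenger aircraft limit and no segregation rule is violated.

Yes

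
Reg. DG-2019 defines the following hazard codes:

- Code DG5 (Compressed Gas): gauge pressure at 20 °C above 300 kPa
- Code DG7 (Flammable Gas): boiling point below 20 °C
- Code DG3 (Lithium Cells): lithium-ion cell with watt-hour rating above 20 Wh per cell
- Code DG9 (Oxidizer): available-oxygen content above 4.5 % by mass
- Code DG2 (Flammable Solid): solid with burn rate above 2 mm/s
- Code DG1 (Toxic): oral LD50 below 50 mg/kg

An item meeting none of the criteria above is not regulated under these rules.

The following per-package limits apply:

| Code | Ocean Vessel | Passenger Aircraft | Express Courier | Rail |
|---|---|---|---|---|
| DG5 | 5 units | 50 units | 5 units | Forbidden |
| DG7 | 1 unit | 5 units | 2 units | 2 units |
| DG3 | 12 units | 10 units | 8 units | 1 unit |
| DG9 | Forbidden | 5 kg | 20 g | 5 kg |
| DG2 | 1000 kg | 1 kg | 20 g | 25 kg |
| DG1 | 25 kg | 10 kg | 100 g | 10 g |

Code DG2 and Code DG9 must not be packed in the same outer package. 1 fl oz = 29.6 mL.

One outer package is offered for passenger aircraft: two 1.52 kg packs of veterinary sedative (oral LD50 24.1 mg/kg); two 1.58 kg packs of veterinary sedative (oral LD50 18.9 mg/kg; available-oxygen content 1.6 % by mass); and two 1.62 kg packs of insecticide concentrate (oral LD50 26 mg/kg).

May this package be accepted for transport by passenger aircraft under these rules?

Yes

Oral LD50 24.1 mg/kg meets the Code DG1 criterion (Toxic), so the veterinary sedative is Code DG1.
Veterinary sedative: oral LD50 18.9 mg/kg < 50 mg/kg → Code DG1 (Toxic).
Oral LD50 26 mg/kg meets the Code DG1 criterion (Toxic), so the insecticide concentrate is Code DG1.
Code DG1 net quantity: (two 1.52 kg packs = 3.04 kg) + (two 1.58 kg packs = 3.16 kg) + (two 1.62 kg packs = 3.24 kg) = 9.44 kg.
That is within the Code DG1 passenger aircraft limit of 10 kg.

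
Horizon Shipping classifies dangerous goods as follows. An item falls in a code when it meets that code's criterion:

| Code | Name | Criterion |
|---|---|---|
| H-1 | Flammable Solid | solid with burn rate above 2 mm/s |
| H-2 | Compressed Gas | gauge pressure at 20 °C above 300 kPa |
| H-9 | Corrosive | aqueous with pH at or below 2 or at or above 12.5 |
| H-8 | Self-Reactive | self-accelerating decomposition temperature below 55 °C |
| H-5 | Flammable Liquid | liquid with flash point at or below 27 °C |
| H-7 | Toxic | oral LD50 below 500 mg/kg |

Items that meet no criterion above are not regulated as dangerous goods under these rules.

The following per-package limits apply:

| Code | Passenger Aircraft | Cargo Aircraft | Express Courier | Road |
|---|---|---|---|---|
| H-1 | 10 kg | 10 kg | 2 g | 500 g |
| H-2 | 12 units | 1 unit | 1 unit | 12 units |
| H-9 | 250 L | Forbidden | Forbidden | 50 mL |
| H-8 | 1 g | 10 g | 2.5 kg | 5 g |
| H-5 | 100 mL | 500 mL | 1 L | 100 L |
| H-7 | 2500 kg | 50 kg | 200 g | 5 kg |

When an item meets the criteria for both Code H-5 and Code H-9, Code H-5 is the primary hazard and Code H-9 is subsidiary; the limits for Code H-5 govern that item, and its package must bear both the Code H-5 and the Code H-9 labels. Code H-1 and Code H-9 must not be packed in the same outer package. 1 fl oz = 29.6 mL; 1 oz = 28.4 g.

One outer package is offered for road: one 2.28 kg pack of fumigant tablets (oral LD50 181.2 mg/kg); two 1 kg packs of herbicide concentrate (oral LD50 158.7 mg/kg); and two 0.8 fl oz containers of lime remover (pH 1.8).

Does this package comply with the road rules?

Yes

The fumigant tablets have oral LD50 181.2 mg/kg, which is < 500 mg/kg, so they are Code H-7 (Toxic).
With oral LD50 158.7 mg/kg (< 500 mg/kg), the herbicide concentrate falls in Code H-7.
The lime remover has pH 1.8, which is ≤ 2, so it is Code H-9 (Corrosive).
Code H-9 quantity: two 0.8 fl oz containers = 47.36 mL.
47.36 mL ≤ 50 mL (road limit, Code H-9) — within limit.
Code H-7 net quantity: 2.28 kg + (two 1 kg packs = 2 kg) = 4.28 kg.
That is within the Code H-7 road limit of 5 kg.
The segregation rule (Code H-1 with Code H-9) does not apply to Code H-9 with Code H-7.
Every hazard code is within its road limit and no segregation rule is violated.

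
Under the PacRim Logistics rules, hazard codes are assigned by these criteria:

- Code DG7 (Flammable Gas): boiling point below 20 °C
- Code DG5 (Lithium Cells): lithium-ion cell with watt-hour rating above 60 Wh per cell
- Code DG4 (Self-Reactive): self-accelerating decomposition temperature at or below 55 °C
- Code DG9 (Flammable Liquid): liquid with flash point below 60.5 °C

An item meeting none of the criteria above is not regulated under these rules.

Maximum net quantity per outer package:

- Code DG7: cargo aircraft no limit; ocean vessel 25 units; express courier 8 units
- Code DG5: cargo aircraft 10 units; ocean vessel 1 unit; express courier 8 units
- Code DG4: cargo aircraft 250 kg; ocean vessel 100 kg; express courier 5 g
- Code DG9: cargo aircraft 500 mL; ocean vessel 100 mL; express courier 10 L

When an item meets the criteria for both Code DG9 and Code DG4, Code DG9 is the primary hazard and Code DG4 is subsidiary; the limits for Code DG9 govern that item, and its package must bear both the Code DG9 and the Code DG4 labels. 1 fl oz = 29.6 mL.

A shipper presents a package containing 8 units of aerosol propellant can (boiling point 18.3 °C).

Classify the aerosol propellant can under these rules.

Code DG7

Boiling point 18.3 °C meets the Code DG7 criterion (Flammable Gas), so the aerosol propellant can is Code DG7.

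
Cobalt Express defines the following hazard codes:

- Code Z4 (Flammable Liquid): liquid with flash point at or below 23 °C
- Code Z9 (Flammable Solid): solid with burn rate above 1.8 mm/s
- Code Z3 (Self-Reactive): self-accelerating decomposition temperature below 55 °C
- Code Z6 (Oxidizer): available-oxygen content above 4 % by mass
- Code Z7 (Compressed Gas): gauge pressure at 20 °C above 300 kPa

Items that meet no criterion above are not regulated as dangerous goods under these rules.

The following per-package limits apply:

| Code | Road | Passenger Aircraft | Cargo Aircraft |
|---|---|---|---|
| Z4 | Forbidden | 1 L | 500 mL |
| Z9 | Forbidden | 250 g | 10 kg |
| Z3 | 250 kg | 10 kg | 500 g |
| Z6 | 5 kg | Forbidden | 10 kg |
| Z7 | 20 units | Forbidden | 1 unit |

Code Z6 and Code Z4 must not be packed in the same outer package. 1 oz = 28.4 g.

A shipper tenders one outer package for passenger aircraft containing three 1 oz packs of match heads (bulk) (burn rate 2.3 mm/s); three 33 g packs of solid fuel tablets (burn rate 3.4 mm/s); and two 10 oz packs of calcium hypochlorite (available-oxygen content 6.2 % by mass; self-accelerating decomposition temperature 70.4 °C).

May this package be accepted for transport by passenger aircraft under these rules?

No

Match heads (bulk): burn rate 2.3 mm/s > 1.8 mm/s → Code Z9 (Flammable Solid).
With burn rate 3.4 mm/s (> 1.8 mm/s), the solid fuel tablets fall in Code Z9.
With available-oxygen content 6.2 % by mass (> 4 % by mass), the calcium hypochlorite falls in Code Z6.
Total Code Z9: (three 1 oz packs = 85.2 g) + (three 33 g packs = 99 g) = 184.2 g.
184.2 g ≤ 250 g (passenger aircraft limit, Code Z9) — within limit.
Code Z6 quantity: two 10 oz packs = 568 g.
Code Z6 is Forbidden by passenger aircraft.
The segregation rule (Code Z6 with Code Z4) does not apply to Code Z9 with Code Z6.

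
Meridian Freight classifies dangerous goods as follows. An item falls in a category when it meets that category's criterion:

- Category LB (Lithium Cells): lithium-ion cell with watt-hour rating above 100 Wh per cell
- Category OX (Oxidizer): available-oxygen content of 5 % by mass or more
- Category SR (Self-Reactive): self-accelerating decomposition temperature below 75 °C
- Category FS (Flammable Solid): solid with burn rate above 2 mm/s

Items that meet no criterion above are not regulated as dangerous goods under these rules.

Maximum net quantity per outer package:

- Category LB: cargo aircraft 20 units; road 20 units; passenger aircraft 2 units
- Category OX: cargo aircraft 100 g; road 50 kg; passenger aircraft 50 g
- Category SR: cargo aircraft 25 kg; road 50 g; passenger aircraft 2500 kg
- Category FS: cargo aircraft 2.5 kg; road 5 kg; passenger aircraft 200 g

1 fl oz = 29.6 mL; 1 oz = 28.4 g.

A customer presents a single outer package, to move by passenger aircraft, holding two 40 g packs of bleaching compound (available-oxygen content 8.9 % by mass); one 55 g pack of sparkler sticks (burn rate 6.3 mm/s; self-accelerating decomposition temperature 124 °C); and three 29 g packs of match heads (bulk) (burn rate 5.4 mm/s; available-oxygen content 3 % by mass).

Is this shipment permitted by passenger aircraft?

No

Available-oxygen content 8.9 % by mass meets the Category OX criterion (Oxidizer), so the bleaching compound is Category OX.
Burn rate 6.3 mm/s meets the Category FS criterion (Flammable Solid), so the sparkler sticks are Category FS.
With burn rate 5.4 mm/s (> 2 mm/s), the match heads (bulk) fall in Category FS.
Category FS net quantity: 55 g + (three 29 g packs = 87 g) = 142 g.
142 g ≤ 200 g (passenger aircraft limit, Category FS) — within limit.
Category OX quantity: two 40 g packs = 80 g.
80 g exceeds the passenger aircraft limit of 50 g for Category OX.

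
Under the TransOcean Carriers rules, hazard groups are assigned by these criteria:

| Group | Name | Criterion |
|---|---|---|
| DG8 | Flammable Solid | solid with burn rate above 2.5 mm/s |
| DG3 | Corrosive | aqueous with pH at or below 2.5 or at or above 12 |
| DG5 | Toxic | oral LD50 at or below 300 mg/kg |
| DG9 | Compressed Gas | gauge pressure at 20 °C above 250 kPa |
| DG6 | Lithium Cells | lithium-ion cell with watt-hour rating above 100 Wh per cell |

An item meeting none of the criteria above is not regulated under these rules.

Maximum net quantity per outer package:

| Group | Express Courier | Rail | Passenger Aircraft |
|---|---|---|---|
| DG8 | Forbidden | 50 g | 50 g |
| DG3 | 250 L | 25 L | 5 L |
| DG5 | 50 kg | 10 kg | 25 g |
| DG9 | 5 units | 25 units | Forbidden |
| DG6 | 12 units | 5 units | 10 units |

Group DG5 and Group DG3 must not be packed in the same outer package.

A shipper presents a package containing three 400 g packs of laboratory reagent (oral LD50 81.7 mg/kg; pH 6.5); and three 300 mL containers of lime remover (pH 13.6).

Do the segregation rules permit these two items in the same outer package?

No

Oral LD50 81.7 mg/kg meets the Group DG5 criterion (Toxic), so the laboratory reagent is Group DG5.
pH 13.6 meets the Group DG3 criterion (Corrosive), so the lime remover is Group DG3.
Group DG5 and Group DG3 may not share an outer package.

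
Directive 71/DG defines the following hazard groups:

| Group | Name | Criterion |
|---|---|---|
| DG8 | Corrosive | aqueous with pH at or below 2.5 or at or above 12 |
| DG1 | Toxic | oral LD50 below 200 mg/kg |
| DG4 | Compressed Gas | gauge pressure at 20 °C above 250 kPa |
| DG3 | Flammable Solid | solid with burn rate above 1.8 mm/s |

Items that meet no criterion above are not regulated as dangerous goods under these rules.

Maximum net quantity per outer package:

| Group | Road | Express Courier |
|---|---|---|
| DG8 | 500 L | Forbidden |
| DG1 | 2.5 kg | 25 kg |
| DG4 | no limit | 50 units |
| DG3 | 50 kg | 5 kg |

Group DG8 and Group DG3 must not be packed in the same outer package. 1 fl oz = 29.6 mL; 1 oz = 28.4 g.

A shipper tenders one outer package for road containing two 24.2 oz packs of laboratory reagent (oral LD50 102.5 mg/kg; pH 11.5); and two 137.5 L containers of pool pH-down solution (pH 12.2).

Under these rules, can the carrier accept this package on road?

The laboratory reagent has oral LD50 102.5 mg/kg, which is < 200 mg/kg, so it is Group DG1 (Toxic).
Pool pH-down solution: pH 12.2 ≥ 12 → Group DG8 (Corrosive).
Group DG8 quantity: two 137.5 L containers = 275 L.
275 L is within the road limit of 500 L for Group DG8.
Group DG1 quantity: two 24.2 oz packs = 1374.56 g.
1374.56 g ≤ 2.5 kg (road limit, Group DG1) — within limit.
The segregation rule (Group DG8 with Group DG3) does not apply to Group DG8 with Group DG1.
Every hazard group is within its road limit and no segregation rule is violated.

Yes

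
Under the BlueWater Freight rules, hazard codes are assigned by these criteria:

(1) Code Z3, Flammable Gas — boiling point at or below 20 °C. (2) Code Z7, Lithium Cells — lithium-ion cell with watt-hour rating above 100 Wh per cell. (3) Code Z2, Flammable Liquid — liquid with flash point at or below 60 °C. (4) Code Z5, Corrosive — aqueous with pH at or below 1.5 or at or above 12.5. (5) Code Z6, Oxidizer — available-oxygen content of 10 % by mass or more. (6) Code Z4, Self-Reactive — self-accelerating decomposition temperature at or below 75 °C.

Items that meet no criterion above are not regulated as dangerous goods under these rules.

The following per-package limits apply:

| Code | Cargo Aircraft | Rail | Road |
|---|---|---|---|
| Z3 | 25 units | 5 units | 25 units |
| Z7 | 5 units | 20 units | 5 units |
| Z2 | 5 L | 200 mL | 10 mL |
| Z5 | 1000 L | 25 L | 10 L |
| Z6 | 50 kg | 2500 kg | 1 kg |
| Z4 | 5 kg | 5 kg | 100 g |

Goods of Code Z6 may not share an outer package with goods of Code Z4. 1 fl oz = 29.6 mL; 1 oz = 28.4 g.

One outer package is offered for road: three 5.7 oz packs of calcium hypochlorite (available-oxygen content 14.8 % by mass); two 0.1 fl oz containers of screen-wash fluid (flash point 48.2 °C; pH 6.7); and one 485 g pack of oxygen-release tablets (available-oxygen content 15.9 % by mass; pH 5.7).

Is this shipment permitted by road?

The calcium hypochlorite has available-oxygen content 14.8 % by mass, which is ≥ 10 % by mass, so it is Code Z6 (Oxidizer).
Screen-wash fluid: flash point 48.2 °C ≤ 60 °C → Code Z2 (Flammable Liquid).
Available-oxygen content 15.9 % by mass meets the Code Z6 criterion (Oxidizer), so the oxygen-release tablets are Code Z6.
Total Code Z6: (three 5.7 oz packs = 485.64 g) + 485 g = 970.64 g.
970.64 g ≤ 1 kg (road limit, Code Z6) — within limit.
Code Z2 quantity: two 0.1 fl oz containers = 5.92 mL.
5.92 mL ≤ 10 mL (road limit, Code Z2) — within limit.
The segregation rule (Code Z6 with Code Z4) does not apply to Code Z6 with Code Z2.
Every hazard code is within its road limit and no segregation rule is violated.

Yes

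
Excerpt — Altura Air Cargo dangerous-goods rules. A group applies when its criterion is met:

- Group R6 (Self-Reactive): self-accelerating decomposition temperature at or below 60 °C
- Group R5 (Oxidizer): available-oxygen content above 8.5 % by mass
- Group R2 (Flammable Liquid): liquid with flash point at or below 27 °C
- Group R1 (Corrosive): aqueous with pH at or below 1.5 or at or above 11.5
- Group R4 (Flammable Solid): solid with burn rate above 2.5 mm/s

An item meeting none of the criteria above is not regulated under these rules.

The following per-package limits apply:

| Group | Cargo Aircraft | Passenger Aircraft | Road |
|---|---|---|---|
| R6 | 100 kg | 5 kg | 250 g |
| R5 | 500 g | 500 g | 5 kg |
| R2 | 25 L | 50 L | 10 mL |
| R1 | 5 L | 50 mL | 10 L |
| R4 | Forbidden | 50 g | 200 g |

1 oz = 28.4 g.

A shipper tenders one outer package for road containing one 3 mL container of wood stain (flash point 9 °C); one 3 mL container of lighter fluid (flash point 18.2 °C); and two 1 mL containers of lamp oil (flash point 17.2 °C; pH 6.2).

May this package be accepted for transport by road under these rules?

The wood stain has flash point 9 °C, which is ≤ 27 °C, so it is Group R2 (Flammable Liquid).
With flash point 18.2 °C (≤ 27 °C), the lighter fluid falls in Group R2.
Flash point 17.2 °C meets the Group R2 criterion (Flammable Liquid), so the lamp oil is Group R2.
Total Group R2: 3 mL + 3 mL + (two 1 mL containers = 2 mL) = 8 mL.
8 mL ≤ 10 mL (road limit, Group R2) — within limit.

Yes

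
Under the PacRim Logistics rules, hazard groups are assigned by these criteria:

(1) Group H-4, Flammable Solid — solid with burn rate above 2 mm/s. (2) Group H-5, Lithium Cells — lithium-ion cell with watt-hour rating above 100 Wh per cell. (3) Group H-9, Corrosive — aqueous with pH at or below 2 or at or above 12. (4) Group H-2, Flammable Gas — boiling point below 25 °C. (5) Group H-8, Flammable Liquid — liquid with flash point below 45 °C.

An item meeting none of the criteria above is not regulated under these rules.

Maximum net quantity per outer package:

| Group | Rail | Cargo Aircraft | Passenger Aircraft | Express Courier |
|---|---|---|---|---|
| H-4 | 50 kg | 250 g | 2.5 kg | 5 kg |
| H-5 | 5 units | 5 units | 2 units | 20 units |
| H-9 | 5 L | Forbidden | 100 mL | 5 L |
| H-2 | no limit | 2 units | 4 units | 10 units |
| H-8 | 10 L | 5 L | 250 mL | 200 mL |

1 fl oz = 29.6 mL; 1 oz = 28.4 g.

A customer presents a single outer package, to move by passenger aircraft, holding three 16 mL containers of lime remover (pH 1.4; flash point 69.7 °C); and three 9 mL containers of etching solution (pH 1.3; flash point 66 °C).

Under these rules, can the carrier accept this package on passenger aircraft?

With pH 1.4 (≤ 2), the lime remover falls in Group H-9.
The etching solution has pH 1.3, which is ≤ 2, so it is Group H-9 (Corrosive).
Group H-9 net quantity: (three 16 mL containers = 48 mL) + (three 9 mL containers = 27 mL) = 75 mL.
That is within the Group H-9 passenger aircraft limit of 100 mL.

Yes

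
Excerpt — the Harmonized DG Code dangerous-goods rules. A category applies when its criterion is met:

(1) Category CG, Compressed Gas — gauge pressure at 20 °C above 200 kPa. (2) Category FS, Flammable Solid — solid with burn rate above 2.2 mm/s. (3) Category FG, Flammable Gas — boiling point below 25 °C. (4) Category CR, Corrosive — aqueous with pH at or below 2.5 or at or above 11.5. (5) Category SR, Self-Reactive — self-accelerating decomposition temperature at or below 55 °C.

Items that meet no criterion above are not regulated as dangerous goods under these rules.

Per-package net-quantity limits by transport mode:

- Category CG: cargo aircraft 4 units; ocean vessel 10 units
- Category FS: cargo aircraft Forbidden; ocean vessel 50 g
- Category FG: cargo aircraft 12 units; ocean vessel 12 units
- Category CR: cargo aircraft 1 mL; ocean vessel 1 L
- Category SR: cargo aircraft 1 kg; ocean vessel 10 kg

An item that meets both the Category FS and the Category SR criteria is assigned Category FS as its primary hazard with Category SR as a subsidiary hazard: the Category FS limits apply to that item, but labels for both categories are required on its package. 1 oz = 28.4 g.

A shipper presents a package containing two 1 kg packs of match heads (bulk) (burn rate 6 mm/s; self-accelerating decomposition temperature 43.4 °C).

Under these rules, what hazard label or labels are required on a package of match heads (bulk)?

Category FS and SR

Burn rate 6 mm/s meets the Category FS criterion (Flammable Solid), so the match heads (bulk) are Category FS.
With self-accelerating decomposition temperature 43.4 °C (≤ 55 °C), the match heads (bulk) fall in Category SR.
By the precedence rule Category FS is primary and Category SR is subsidiary, and that rule requires both labels on the package.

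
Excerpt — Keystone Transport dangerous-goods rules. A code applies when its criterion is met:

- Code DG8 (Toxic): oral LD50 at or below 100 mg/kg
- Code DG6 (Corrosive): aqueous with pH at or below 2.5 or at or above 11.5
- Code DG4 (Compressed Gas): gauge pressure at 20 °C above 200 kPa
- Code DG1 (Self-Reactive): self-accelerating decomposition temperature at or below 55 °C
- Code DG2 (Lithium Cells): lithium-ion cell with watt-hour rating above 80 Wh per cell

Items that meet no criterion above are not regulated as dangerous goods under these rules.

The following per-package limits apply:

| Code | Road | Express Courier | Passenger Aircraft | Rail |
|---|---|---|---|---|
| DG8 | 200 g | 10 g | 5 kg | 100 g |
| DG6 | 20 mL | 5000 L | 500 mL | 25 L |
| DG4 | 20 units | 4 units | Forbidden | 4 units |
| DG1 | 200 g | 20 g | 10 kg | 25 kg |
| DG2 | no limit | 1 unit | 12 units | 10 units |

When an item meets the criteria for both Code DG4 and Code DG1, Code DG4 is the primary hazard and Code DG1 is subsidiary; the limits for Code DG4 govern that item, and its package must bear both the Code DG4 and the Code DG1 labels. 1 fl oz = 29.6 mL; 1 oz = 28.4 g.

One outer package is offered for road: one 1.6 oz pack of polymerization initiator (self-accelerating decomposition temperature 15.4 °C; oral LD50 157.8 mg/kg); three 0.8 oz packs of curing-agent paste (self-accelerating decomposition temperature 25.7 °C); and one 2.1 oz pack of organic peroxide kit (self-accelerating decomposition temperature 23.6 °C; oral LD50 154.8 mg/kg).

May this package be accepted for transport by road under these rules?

Self-accelerating decomposition temperature 15.4 °C meets the Code DG1 criterion (Self-Reactive), so the polymerization initiator is Code DG1.
Curing-agent paste: self-accelerating decomposition temperature 25.7 °C ≤ 55 °C → Code DG1 (Self-Reactive).
The organic peroxide kit has self-accelerating decomposition temperature 23.6 °C, which is ≤ 55 °C, so it is Code DG1 (Self-Reactive).
Code DG1 net quantity: (one 1.6 oz pack = 45.44 g) + (three 0.8 oz packs = 68.16 g) + (one 2.1 oz pack = 59.64 g) = 173.24 g.
That is within the Code DG1 road limit of 200 g.

Yes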